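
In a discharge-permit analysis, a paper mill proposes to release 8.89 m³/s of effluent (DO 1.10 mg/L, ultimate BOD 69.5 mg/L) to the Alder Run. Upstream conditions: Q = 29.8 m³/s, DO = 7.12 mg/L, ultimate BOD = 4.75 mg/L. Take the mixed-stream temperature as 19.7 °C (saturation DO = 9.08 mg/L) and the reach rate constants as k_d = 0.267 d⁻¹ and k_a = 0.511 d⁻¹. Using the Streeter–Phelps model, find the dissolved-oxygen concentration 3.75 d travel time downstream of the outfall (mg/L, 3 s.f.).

Mixed DO = (29.8×7.12 + 8.89×1.10)/(29.8+8.89) = 222.0/38.69 = 5.737 mg/L.
Mixed L₀ = (29.8×4.75 + 8.89×69.5)/(38.69) = 759.4/38.69 = 19.63 mg/L.
Initial deficit D₀ = C_s − DO₀ = 9.08 − 5.737 = 3.343 mg/L.
D(3.75) = [0.267×19.63/(0.511−0.267)](e^(−0.267×3.75) − e^(−0.511×3.75)) + 3.343 e^(−0.511×3.75)
= 21.48 × (0.3674 − 0.1472) + 3.343 × 0.1472 = 5.223 mg/L.
DO = 9.08 − 5.223 = 3.857 mg/L.

DO ≈ 3.86 mg/L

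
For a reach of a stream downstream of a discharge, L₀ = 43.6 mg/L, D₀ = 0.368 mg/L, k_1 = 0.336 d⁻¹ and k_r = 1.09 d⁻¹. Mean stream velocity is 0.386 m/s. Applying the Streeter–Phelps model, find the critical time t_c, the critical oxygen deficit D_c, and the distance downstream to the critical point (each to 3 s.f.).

t_c ≈ 1.54 d; D_c ≈ 8.02 mg/L; x_c ≈ 51.2 km

With k_r/k_1 = 3.244 and 1 − D₀(k_r−k_1)/(k_1 L₀) = 0.9811,
t_c = ln(3.244 × 0.9811) / (1.09 − 0.336) = ln(3.183) / 0.7540 = 1.158/0.7540 = 1.535 d.
L(t_c) = L₀ e^(−k_1 t_c) = 43.6 × 0.5970 = 26.03 mg/L, and at the critical point k_r D_c = k_1 L, so D_c = (0.336/1.09) × 26.03 = 8.023 mg/L.
x_c = v t_c = 0.386 m/s × 1.535 d × 86400 s/d = 51210 m ≈ 51.2 km.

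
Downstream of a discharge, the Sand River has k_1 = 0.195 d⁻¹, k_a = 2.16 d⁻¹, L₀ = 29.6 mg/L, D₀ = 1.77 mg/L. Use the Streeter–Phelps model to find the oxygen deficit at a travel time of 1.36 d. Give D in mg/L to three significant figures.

k_1 L₀/(k_a−k_1) = 0.195×29.6/(2.16−0.195) = 5.772/1.965 = 2.937 mg/L.
e^(−k_1 t) = e^(−0.195×1.360) = 0.7671; e^(−k_a t) = e^(−2.16×1.360) = 0.05299.
D = 2.937 × (0.7671 − 0.05299) + 1.77 × 0.05299 = 2.097 + 0.09380 = 2.191 mg/L.

D ≈ 2.19 mg/L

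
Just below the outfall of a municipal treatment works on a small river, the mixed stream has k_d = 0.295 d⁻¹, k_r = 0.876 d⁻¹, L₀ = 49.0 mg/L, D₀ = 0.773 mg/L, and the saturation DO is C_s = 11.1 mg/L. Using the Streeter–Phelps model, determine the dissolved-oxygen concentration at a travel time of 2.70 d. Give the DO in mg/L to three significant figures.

k_d L₀/(k_r−k_d) = 0.295×49.0/(0.876−0.295) = 14.46/0.5810 = 24.88 mg/L.
e^(−k_d t) = e^(−0.295×2.700) = 0.4509; e^(−k_r t) = e^(−0.876×2.700) = 0.09393.
D = 24.88 × (0.4509 − 0.09393) + 0.773 × 0.09393 = 8.881 + 0.07261 = 8.954 mg/L.
DO = C_s − D = 11.1 − 8.954 = 2.146 mg/L.

DO ≈ 2.15 mg/L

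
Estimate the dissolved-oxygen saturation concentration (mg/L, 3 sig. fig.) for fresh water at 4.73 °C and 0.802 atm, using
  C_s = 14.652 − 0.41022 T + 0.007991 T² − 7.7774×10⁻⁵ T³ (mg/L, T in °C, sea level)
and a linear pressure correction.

C_s ≈ 10.3 mg/L

At sea level: C_s = 14.652 − 0.41022×4.73 + 0.007991×4.73² − 7.7774×10⁻⁵×4.73³ = 12.88 mg/L.
Pressure correction: C_s' = 12.88 × 0.802 = 10.33 mg/L.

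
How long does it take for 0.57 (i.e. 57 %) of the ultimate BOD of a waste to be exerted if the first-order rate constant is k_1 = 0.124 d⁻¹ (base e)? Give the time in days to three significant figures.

y/L₀ = 1 − e^(−k_1 t) = 0.57 ⇒ e^(−k_1 t) = 0.430
t = −ln(0.430) / 0.124 = 0.8440 / 0.124 = 6.806 d.

t ≈ 6.81 d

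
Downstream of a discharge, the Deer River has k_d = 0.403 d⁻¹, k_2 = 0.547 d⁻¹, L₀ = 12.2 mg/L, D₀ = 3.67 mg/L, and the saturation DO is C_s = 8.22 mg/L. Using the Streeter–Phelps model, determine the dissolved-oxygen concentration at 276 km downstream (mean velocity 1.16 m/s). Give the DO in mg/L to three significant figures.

DO ≈ 3.72 mg/L

Travel time t = x/v = 276 km / (1.16 m/s) = 276000 m / 1.16 m/s = 237900 s = 2.754 d.
k_d L₀/(k_2−k_d) = 0.403×12.2/(0.547−0.403) = 4.917/0.1440 = 34.14 mg/L.
e^(−k_d t) = e^(−0.403×2.754) = 0.3296; e^(−k_2 t) = e^(−0.547×2.754) = 0.2217.
D = 34.14 × (0.3296 − 0.2217) + 3.67 × 0.2217 = 3.684 + 0.8137 = 4.498 mg/L.
DO = C_s − D = 8.22 − 4.498 = 3.722 mg/L.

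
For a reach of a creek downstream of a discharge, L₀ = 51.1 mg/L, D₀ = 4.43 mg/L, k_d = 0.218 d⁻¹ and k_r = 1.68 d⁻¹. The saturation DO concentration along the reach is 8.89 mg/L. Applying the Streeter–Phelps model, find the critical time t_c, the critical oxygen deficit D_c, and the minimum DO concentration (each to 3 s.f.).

t_c ≈ 0.801 d; D_c ≈ 5.57 mg/L; min DO ≈ 3.32 mg/L

With k_r/k_d = 7.706 and 1 − D₀(k_r−k_d)/(k_d L₀) = 0.4186,
t_c = ln(7.706 × 0.4186) / (1.68 − 0.218) = ln(3.226) / 1.462 = 1.171/1.462 = 0.8011 d.
L(t_c) = L₀ e^(−k_d t_c) = 51.1 × 0.8398 = 42.91 mg/L, and at the critical point k_r D_c = k_d L, so D_c = (0.218/1.68) × 42.91 = 5.568 mg/L.
Minimum DO = C_s − D_c = 8.89 − 5.568 = 3.322 mg/L.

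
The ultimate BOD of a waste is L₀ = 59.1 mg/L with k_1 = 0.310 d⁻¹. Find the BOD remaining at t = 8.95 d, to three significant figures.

L_t = L₀ e^(−k_1 t) = 59.1 × e^(−0.310×8.95) = 59.1 × 0.06238 = 3.687 mg/L.

L ≈ 3.69 mg/L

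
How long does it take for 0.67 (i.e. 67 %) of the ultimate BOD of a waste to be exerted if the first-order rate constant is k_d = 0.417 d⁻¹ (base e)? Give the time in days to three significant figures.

t ≈ 2.66 d

y/L₀ = 1 − e^(−k_d t) = 0.67 ⇒ e^(−k_d t) = 0.330
t = −ln(0.330) / 0.417 = 1.109 / 0.417 = 2.659 d.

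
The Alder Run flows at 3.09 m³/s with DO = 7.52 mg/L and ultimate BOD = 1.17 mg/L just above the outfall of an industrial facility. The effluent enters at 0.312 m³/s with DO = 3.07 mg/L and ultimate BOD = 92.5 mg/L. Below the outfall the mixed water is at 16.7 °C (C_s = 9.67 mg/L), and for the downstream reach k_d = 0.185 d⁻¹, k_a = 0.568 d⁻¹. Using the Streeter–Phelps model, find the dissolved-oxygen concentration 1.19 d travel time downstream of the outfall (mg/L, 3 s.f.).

DO ≈ 7.01 mg/L

Mixed DO = (3.09×7.52 + 0.312×3.07)/(3.09+0.312) = 24.19/3.402 = 7.112 mg/L.
Mixed L₀ = (3.09×1.17 + 0.312×92.5)/(3.402) = 32.48/3.402 = 9.546 mg/L.
Initial deficit D₀ = C_s − DO₀ = 9.67 − 7.112 = 2.558 mg/L.
D(1.19) = [0.185×9.546/(0.568−0.185)](e^(−0.185×1.19) − e^(−0.568×1.19)) + 2.558 e^(−0.568×1.19)
= 4.611 × (0.8024 − 0.5087) + 2.558 × 0.5087 = 2.656 mg/L.
DO = 9.67 − 2.656 = 7.014 mg/L.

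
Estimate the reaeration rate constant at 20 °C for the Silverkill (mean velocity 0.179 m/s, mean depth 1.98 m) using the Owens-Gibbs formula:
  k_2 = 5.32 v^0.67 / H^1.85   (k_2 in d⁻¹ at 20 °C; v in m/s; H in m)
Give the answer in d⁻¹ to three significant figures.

k_2 ≈ 0.475 d⁻¹

k_2 = 5.32 × 0.179^0.67 / 1.98^1.85 = 5.32 × 0.3158 / 3.539 = 0.4748 d⁻¹.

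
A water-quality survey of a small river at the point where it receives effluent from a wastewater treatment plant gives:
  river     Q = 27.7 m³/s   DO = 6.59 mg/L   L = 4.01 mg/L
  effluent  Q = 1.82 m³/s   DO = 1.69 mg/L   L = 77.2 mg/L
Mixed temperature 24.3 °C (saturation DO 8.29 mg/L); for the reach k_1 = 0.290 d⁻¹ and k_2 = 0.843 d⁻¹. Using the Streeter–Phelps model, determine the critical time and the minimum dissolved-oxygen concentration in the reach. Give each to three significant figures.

Mixed DO = (27.7×6.59 + 1.82×1.69)/(27.7+1.82) = 185.6/29.52 = 6.288 mg/L.
Mixed L₀ = (27.7×4.01 + 1.82×77.2)/(29.52) = 251.6/29.52 = 8.522 mg/L.
Initial deficit D₀ = C_s − DO₀ = 8.29 − 6.288 = 2.002 mg/L.
t_c = (1/0.5530) ln[(0.843/0.290)(1 − 2.002×0.5530/(0.290×8.522))] = 1.808 × ln(1.605) = 0.8552 d.
D_c = (0.290/0.843) × 8.522 × e^(−0.290×0.8552) = 0.3440 × 8.522 × 0.7804 = 2.288 mg/L.
Minimum DO = 8.29 − 2.288 = 6.002 mg/L.

t_c ≈ 0.855 d; minimum DO ≈ 6.00 mg/L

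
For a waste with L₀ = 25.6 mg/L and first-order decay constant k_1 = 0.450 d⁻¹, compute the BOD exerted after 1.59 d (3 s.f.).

y_t = L₀(1 − e^(−k_1 t)) = 25.6 × (1 − e^(−0.450×1.59))
= 25.6 × (1 − 0.4889) = 25.6 × 0.5111 = 13.08 mg/L.

y ≈ 13.1 mg/L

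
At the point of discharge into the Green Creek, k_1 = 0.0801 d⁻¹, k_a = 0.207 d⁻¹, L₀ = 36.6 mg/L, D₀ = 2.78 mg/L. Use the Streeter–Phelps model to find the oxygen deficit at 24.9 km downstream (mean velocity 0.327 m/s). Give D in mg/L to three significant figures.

D ≈ 4.59 mg/L

Travel time t = x/v = 24.9 km / (0.327 m/s) = 24900 m / 0.327 m/s = 76150 s = 0.8813 d.
k_1 L₀/(k_a−k_1) = 0.0801×36.6/(0.207−0.0801) = 2.932/0.1269 = 23.10 mg/L.
e^(−k_1 t) = e^(−0.0801×0.8813) = 0.9318; e^(−k_a t) = e^(−0.207×0.8813) = 0.8332.
D = 23.10 × (0.9318 − 0.8332) + 2.78 × 0.8332 = 2.278 + 2.316 = 4.594 mg/L.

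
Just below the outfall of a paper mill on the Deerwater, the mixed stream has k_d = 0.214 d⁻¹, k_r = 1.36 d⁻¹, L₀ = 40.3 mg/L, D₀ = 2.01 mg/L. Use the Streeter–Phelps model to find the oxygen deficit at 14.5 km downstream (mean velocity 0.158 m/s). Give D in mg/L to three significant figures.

Travel time t = x/v = 14.5 km / (0.158 m/s) = 14500 m / 0.158 m/s = 91770 s = 1.062 d.
k_d L₀/(k_r−k_d) = 0.214×40.3/(1.36−0.214) = 8.624/1.146 = 7.525 mg/L.
e^(−k_d t) = e^(−0.214×1.062) = 0.7967; e^(−k_r t) = e^(−1.36×1.062) = 0.2358.
D = 7.525 × (0.7967 − 0.2358) + 2.01 × 0.2358 = 4.220 + 0.4741 = 4.695 mg/L.

D ≈ 4.69 mg/L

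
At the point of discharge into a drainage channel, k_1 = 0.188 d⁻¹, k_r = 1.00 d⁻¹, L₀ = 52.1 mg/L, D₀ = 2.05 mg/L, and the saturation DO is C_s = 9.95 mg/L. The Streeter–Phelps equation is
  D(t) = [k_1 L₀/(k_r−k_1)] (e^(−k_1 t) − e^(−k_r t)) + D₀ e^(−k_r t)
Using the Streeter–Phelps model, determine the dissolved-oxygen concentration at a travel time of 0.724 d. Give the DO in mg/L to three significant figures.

DO ≈ 4.28 mg/L

k_1 L₀/(k_r−k_1) = 0.188×52.1/(1.00−0.188) = 9.795/0.8120 = 12.06 mg/L.
e^(−k_1 t) = e^(−0.188×0.7240) = 0.8727; e^(−k_r t) = e^(−1.00×0.7240) = 0.4848.
D = 12.06 × (0.8727 − 0.4848) + 2.05 × 0.4848 = 4.679 + 0.9939 = 5.673 mg/L.
DO = C_s − D = 9.95 − 5.673 = 4.277 mg/L.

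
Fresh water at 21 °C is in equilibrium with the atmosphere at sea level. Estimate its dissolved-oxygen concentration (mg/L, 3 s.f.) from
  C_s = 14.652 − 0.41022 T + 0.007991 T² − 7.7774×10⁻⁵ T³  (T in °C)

C_s = 14.652 − 0.41022×21 + 0.007991×21² − 7.7774×10⁻⁵×21³ = 8.841 mg/L.

C_s ≈ 8.84 mg/L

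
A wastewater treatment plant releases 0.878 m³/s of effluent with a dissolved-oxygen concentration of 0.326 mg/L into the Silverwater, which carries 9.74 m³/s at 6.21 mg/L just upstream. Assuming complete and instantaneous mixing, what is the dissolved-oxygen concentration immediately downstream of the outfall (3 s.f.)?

5.72 mg/L

Flow-weighted mixing: C = (Q_r C_r + Q_w C_w)/(Q_r + Q_w)
= (9.74×6.21 + 0.878×0.326)/(9.74 + 0.878) = 60.77/10.62 = 5.723 mg/L.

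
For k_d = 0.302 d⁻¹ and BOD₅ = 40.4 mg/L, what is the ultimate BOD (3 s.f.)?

BOD₅ = L₀(1 − e^(−5k_d)) ⇒ L₀ = BOD₅ / (1 − e^(−5×0.302))
= 40.4 / (1 − 0.2209) = 40.4 / 0.7791 = 51.86 mg/L.

L₀ ≈ 51.9 mg/L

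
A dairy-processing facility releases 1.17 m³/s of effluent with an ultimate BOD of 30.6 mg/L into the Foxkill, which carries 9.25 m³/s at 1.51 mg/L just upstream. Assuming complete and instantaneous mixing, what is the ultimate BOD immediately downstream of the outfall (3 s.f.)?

Flow-weighted mixing: C = (Q_r C_r + Q_w C_w)/(Q_r + Q_w)
= (9.25×1.51 + 1.17×30.6)/(9.25 + 1.17) = 49.77/10.42 = 4.776 mg/L.

4.78 mg/L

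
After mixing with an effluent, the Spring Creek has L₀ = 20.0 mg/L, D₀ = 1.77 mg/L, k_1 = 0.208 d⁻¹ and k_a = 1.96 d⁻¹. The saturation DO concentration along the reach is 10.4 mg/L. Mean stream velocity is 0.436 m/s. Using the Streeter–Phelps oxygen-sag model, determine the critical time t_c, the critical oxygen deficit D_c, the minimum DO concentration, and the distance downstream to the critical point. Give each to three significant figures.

At the critical point dD/dt = 0, so k_1 L₀ e^(−k_1 t) = k_a D. Substituting D(t) from the Streeter–Phelps equation and solving for t gives
t_c = ln[(k_a/k_1)(1 − D₀(k_a−k_1)/(k_1 L₀))] / (k_a−k_1).
Here k_a−k_1 = 1.752 d⁻¹ and 1 − D₀(k_a−k_1)/(k_1 L₀) = 1 − 1.77×1.752/(0.208×20.0) = 0.2546, so
t_c = ln(9.423 × 0.2546) / 1.752 = 0.8749 / 1.752 = 0.4994 d.
L(t_c) = L₀ e^(−k_1 t_c) = 20.0 × 0.9013 = 18.03 mg/L, and at the critical point k_a D_c = k_1 L, so D_c = (0.208/1.96) × 18.03 = 1.913 mg/L.
Minimum DO = C_s − D_c = 10.4 − 1.913 = 8.487 mg/L.
x_c = v t_c = 0.436 m/s × 0.4994 d × 86400 s/d = 18810 m ≈ 18.8 km.

t_c ≈ 0.499 d; D_c ≈ 1.91 mg/L; min DO ≈ 8.49 mg/L; x_c ≈ 18.8 km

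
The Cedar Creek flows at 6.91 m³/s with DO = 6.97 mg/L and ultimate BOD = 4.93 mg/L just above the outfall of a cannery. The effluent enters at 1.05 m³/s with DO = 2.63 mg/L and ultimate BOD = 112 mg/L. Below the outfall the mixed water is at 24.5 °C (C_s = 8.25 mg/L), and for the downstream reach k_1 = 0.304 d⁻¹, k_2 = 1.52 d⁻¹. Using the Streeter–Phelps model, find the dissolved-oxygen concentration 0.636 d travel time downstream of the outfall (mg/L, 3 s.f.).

DO ≈ 5.43 mg/L

Mixed DO = (6.91×6.97 + 1.05×2.63)/(6.91+1.05) = 50.92/7.960 = 6.398 mg/L.
Mixed L₀ = (6.91×4.93 + 1.05×112)/(7.960) = 151.7/7.960 = 19.05 mg/L.
Initial deficit D₀ = C_s − DO₀ = 8.25 − 6.398 = 1.852 mg/L.
D(0.636) = [0.304×19.05/(1.52−0.304)](e^(−0.304×0.636) − e^(−1.52×0.636)) + 1.852 e^(−1.52×0.636)
= 4.763 × (0.8242 − 0.3803) + 1.852 × 0.3803 = 2.819 mg/L.
DO = 8.25 − 2.819 = 5.431 mg/L.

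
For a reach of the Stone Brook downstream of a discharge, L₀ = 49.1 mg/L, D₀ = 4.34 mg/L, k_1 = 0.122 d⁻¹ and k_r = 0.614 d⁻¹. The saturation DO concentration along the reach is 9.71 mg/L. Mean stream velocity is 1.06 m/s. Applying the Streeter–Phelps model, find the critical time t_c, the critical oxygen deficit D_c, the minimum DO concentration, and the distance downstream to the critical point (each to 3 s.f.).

t_c = [1/(k_r−k_1)] ln[(k_r/k_1)(1 − D₀(k_r−k_1)/(k_1 L₀))]
= [1/(0.614−0.122)] ln[(0.614/0.122)(1 − 4.34×0.4920/(0.122×49.1))]
= (1/0.4920) ln[5.033 × 0.6435] = 2.033 × ln(3.239) = 2.033 × 1.175 = 2.389 d.
D_c = (k_1/k_r) L₀ e^(−k_1 t_c) = (0.122/0.614) × 49.1 × e^(−0.122×2.389) = 0.1987 × 49.1 × 0.7472 = 7.290 mg/L.
Minimum DO = C_s − D_c = 9.71 − 7.290 = 2.420 mg/L.
x_c = v t_c = 1.06 m/s × 2.389 d × 86400 s/d = 218800 m ≈ 219 km.

t_c ≈ 2.39 d; D_c ≈ 7.29 mg/L; min DO ≈ 2.42 mg/L; x_c ≈ 219 km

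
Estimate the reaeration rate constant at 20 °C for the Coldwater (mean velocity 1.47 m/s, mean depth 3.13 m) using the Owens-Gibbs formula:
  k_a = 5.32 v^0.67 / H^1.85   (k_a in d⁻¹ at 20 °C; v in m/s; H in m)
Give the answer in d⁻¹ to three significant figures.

k_a ≈ 0.834 d⁻¹

k_a = 5.32 × 1.47^0.67 / 3.13^1.85 = 5.32 × 1.295 / 8.256 = 0.8342 d⁻¹.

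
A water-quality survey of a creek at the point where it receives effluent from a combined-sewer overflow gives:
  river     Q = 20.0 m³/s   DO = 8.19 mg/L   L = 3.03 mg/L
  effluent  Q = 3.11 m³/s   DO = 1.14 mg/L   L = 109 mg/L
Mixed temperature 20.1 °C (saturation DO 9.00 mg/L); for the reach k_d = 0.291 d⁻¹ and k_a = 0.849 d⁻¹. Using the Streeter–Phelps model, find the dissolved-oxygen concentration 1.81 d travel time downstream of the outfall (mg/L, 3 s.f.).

DO ≈ 5.24 mg/L

Mixed DO = (20.0×8.19 + 3.11×1.14)/(20.0+3.11) = 167.3/23.11 = 7.241 mg/L.
Mixed L₀ = (20.0×3.03 + 3.11×109)/(23.11) = 399.6/23.11 = 17.29 mg/L.
Initial deficit D₀ = C_s − DO₀ = 9.00 − 7.241 = 1.759 mg/L.
D(1.81) = [0.291×17.29/(0.849−0.291)](e^(−0.291×1.81) − e^(−0.849×1.81)) + 1.759 e^(−0.849×1.81)
= 9.017 × (0.5905 − 0.2151) + 1.759 × 0.2151 = 3.764 mg/L.
DO = 9.00 − 3.764 = 5.236 mg/L.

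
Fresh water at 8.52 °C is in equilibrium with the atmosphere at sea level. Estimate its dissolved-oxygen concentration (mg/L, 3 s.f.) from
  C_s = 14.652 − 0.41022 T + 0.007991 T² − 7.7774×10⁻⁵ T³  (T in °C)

C_s ≈ 11.7 mg/L

C_s = 14.652 − 0.41022×8.52 + 0.007991×8.52² − 7.7774×10⁻⁵×8.52³ = 11.69 mg/L.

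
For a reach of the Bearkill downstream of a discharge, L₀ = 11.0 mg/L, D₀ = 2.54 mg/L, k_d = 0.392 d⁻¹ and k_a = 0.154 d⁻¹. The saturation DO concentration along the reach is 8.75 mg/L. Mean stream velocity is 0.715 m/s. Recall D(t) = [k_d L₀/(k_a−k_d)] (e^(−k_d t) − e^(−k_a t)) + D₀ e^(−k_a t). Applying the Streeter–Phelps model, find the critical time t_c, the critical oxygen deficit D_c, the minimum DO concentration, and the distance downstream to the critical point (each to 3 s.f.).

At the critical point dD/dt = 0, so k_d L₀ e^(−k_d t) = k_a D. Substituting D(t) from the Streeter–Phelps equation and solving for t gives
t_c = ln[(k_a/k_d)(1 − D₀(k_a−k_d)/(k_d L₀))] / (k_a−k_d).
Here k_a−k_d = -0.2380 d⁻¹ and 1 − D₀(k_a−k_d)/(k_d L₀) = 1 − 2.54×-0.2380/(0.392×11.0) = 1.140, so
t_c = ln(0.3929 × 1.140) / -0.2380 = -0.8031 / -0.2380 = 3.374 d.
D_c = (k_d/k_a) L₀ e^(−k_d t_c) = (0.392/0.154) × 11.0 × e^(−0.392×3.374) = 2.545 × 11.0 × 0.2664 = 7.459 mg/L.
Minimum DO = C_s − D_c = 8.75 − 7.459 = 1.291 mg/L.
x_c = v t_c = 0.715 m/s × 3.374 d × 86400 s/d = 208500 m ≈ 208 km.

t_c ≈ 3.37 d; D_c ≈ 7.46 mg/L; min DO ≈ 1.29 mg/L; x_c ≈ 208 km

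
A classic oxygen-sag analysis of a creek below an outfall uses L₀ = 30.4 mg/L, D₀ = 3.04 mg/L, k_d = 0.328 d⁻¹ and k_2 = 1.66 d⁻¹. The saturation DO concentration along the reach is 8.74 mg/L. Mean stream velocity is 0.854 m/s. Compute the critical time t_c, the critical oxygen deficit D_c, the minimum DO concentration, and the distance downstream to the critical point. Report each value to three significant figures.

t_c = [1/(k_2−k_d)] ln[(k_2/k_d)(1 − D₀(k_2−k_d)/(k_d L₀))]
= [1/(1.66−0.328)] ln[(1.66/0.328)(1 − 3.04×1.332/(0.328×30.4))]
= (1/1.332) ln[5.061 × 0.5939] = 0.7508 × ln(3.006) = 0.7508 × 1.101 = 0.8262 d.
D_c = (k_d/k_2) L₀ e^(−k_d t_c) = (0.328/1.66) × 30.4 × e^(−0.328×0.8262) = 0.1976 × 30.4 × 0.7626 = 4.581 mg/L.
Minimum DO = C_s − D_c = 8.74 − 4.581 = 4.159 mg/L.
x_c = v t_c = 0.854 m/s × 0.8262 d × 86400 s/d = 60960 m ≈ 61.0 km.

t_c ≈ 0.826 d; D_c ≈ 4.58 mg/L; min DO ≈ 4.16 mg/L; x_c ≈ 61.0 km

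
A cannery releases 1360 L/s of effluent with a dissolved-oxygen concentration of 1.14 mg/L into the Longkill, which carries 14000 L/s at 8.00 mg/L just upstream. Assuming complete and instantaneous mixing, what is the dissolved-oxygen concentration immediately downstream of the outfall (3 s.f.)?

Flow-weighted mixing: C = (Q_r C_r + Q_w C_w)/(Q_r + Q_w)
= (14000×8.00 + 1360×1.14)/(14000 + 1360) = 113600/15360 = 7.393 mg/L.

7.39 mg/L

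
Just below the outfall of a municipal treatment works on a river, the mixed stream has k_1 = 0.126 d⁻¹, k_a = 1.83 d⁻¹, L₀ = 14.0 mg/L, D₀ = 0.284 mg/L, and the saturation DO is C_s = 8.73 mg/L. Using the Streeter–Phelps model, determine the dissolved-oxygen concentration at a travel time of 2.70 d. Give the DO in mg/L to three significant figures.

k_1 L₀/(k_a−k_1) = 0.126×14.0/(1.83−0.126) = 1.764/1.704 = 1.035 mg/L.
e^(−k_1 t) = e^(−0.126×2.700) = 0.7116; e^(−k_a t) = e^(−1.83×2.700) = 0.007147.
D = 1.035 × (0.7116 − 0.007147) + 0.284 × 0.007147 = 0.7293 + 0.002030 = 0.7313 mg/L.
DO = C_s − D = 8.73 − 0.7313 = 7.999 mg/L.

DO ≈ 8.00 mg/L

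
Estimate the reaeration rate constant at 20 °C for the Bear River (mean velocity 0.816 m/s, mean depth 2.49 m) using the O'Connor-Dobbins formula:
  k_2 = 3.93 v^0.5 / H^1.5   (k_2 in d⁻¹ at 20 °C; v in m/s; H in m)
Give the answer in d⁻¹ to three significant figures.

k_2 ≈ 0.904 d⁻¹

k_2 = 3.93 × 0.816^0.5 / 2.49^1.5 = 3.93 × 0.9033 / 3.929 = 0.9035 d⁻¹.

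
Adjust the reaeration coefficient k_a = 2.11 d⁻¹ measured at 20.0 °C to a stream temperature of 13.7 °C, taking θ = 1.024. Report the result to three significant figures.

k_a ≈ 1.82 d⁻¹

k_a(T₂) = k_a(T₁) · θ^(T₂−T₁) = 2.11 × 1.024^(13.7−20.0)
= 2.11 × 1.024^-6.30 = 2.11 × 0.8612 = 1.817 d⁻¹.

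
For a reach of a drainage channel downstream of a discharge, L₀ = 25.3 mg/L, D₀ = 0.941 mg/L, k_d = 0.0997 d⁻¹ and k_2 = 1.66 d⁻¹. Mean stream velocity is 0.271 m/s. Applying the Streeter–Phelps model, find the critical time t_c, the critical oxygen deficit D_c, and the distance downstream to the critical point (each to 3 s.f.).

t_c ≈ 1.24 d; D_c ≈ 1.34 mg/L; x_c ≈ 29.1 km

At the critical point dD/dt = 0, so k_d L₀ e^(−k_d t) = k_2 D. Substituting D(t) from the Streeter–Phelps equation and solving for t gives
t_c = ln[(k_2/k_d)(1 − D₀(k_2−k_d)/(k_d L₀))] / (k_2−k_d).
Here k_2−k_d = 1.560 d⁻¹ and 1 − D₀(k_2−k_d)/(k_d L₀) = 1 − 0.941×1.560/(0.0997×25.3) = 0.4179, so
t_c = ln(16.65 × 0.4179) / 1.560 = 1.940 / 1.560 = 1.243 d.
D_c = (k_d/k_2) L₀ e^(−k_d t_c) = (0.0997/1.66) × 25.3 × e^(−0.0997×1.243) = 0.06006 × 25.3 × 0.8834 = 1.342 mg/L.
x_c = v t_c = 0.271 m/s × 1.243 d × 86400 s/d = 29110 m ≈ 29.1 km.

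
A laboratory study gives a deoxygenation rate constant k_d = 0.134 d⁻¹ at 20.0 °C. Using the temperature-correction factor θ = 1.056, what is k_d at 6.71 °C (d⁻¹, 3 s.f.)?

k_d(T₂) = k_d(T₁) · θ^(T₂−T₁) = 0.134 × 1.056^(6.71−20.0)
= 0.134 × 1.056^-13.3 = 0.134 × 0.4847 = 0.06495 d⁻¹.

k_d ≈ 0.0650 d⁻¹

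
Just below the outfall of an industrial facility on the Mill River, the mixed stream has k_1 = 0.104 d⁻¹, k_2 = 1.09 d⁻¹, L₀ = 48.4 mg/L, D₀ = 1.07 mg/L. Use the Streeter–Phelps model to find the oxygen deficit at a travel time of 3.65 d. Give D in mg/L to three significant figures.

k_1 L₀/(k_2−k_1) = 0.104×48.4/(1.09−0.104) = 5.034/0.9860 = 5.105 mg/L.
e^(−k_1 t) = e^(−0.104×3.650) = 0.6841; e^(−k_2 t) = e^(−1.09×3.650) = 0.01871.
D = 5.105 × (0.6841 − 0.01871) + 1.07 × 0.01871 = 3.397 + 0.02002 = 3.417 mg/L.

D ≈ 3.42 mg/L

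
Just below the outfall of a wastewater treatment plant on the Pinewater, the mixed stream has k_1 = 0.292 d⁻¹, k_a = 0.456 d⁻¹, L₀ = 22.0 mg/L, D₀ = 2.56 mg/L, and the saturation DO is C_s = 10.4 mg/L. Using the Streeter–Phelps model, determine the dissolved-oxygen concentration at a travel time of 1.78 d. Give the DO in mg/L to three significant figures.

DO ≈ 3.37 mg/L

k_1 L₀/(k_a−k_1) = 0.292×22.0/(0.456−0.292) = 6.424/0.1640 = 39.17 mg/L.
e^(−k_1 t) = e^(−0.292×1.780) = 0.5947; e^(−k_a t) = e^(−0.456×1.780) = 0.4441.
D = 39.17 × (0.5947 − 0.4441) + 2.56 × 0.4441 = 5.897 + 1.137 = 7.034 mg/L.
DO = C_s − D = 10.4 − 7.034 = 3.366 mg/L.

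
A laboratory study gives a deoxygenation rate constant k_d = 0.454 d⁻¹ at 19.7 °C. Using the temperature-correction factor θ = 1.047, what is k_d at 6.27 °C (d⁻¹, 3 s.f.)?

k_d(T₂) = k_d(T₁) · θ^(T₂−T₁) = 0.454 × 1.047^(6.27−19.7)
= 0.454 × 1.047^-13.4 = 0.454 × 0.5397 = 0.2450 d⁻¹.

k_d ≈ 0.245 d⁻¹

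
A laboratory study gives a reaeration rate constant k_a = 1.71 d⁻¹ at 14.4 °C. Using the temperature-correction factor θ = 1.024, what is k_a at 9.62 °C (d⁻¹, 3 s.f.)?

k_a ≈ 1.53 d⁻¹

k_a(T₂) = k_a(T₁) · θ^(T₂−T₁) = 1.71 × 1.024^(9.62−14.4)
= 1.71 × 1.024^-4.78 = 1.71 × 0.8928 = 1.527 d⁻¹.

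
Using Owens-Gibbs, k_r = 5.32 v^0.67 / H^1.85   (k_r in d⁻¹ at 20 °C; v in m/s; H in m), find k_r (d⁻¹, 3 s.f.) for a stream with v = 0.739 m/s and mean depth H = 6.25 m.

k_r ≈ 0.146 d⁻¹

k_r = 5.32 × 0.739^0.67 / 6.25^1.85 = 5.32 × 0.8166 / 29.67 = 0.1464 d⁻¹.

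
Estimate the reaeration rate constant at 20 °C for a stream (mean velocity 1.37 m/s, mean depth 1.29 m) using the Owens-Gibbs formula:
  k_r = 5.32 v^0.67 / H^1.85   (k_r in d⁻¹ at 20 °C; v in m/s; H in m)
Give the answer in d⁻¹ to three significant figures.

k_r = 5.32 × 1.37^0.67 / 1.29^1.85 = 5.32 × 1.235 / 1.602 = 4.101 d⁻¹.

k_r ≈ 4.10 d⁻¹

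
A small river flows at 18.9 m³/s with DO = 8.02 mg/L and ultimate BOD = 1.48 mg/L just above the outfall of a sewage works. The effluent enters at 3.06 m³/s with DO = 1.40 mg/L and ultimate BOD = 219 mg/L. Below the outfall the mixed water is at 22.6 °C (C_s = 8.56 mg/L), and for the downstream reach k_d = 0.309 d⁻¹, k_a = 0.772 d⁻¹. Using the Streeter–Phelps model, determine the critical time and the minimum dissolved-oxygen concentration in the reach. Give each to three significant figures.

Mixed DO = (18.9×8.02 + 3.06×1.40)/(18.9+3.06) = 155.9/21.96 = 7.098 mg/L.
Mixed L₀ = (18.9×1.48 + 3.06×219)/(21.96) = 698.1/21.96 = 31.79 mg/L.
Initial deficit D₀ = C_s − DO₀ = 8.56 − 7.098 = 1.462 mg/L.
t_c = (1/0.4630) ln[(0.772/0.309)(1 − 1.462×0.4630/(0.309×31.79))] = 2.160 × ln(2.326) = 1.823 d.
D_c = (0.309/0.772) × 31.79 × e^(−0.309×1.823) = 0.4003 × 31.79 × 0.5693 = 7.243 mg/L.
Minimum DO = 8.56 − 7.243 = 1.317 mg/L.

t_c ≈ 1.82 d; minimum DO ≈ 1.32 mg/L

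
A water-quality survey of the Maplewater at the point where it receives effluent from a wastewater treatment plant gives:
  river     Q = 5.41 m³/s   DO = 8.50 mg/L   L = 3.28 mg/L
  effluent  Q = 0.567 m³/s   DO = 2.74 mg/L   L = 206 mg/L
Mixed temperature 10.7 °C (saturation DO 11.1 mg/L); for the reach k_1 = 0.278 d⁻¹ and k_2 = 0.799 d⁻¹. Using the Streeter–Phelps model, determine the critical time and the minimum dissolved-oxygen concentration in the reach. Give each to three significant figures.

Mixed DO = (5.41×8.50 + 0.567×2.74)/(5.41+0.567) = 47.54/5.977 = 7.954 mg/L.
Mixed L₀ = (5.41×3.28 + 0.567×206)/(5.977) = 134.5/5.977 = 22.51 mg/L.
Initial deficit D₀ = C_s − DO₀ = 11.1 − 7.954 = 3.146 mg/L.
t_c = (1/0.5210) ln[(0.799/0.278)(1 − 3.146×0.5210/(0.278×22.51))] = 1.919 × ln(2.121) = 1.443 d.
D_c = (0.278/0.799) × 22.51 × e^(−0.278×1.443) = 0.3479 × 22.51 × 0.6695 = 5.244 mg/L.
Minimum DO = 11.1 − 5.244 = 5.856 mg/L.

t_c ≈ 1.44 d; minimum DO ≈ 5.86 mg/L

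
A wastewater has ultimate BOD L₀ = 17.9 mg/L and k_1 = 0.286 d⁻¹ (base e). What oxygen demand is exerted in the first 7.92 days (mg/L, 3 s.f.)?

y ≈ 16.0 mg/L

y_t = L₀(1 − e^(−k_1 t)) = 17.9 × (1 − e^(−0.286×7.92))
= 17.9 × (1 − 0.1038) = 17.9 × 0.8962 = 16.04 mg/L.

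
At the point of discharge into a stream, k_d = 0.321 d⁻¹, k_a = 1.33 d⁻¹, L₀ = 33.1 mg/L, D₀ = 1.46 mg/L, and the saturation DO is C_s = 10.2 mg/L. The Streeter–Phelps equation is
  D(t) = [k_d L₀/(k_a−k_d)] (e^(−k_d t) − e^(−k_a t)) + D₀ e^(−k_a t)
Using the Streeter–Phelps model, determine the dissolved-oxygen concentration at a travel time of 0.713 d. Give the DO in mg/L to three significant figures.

DO ≈ 5.34 mg/L

k_d L₀/(k_a−k_d) = 0.321×33.1/(1.33−0.321) = 10.63/1.009 = 10.53 mg/L.
e^(−k_d t) = e^(−0.321×0.7130) = 0.7954; e^(−k_a t) = e^(−1.33×0.7130) = 0.3874.
D = 10.53 × (0.7954 − 0.3874) + 1.46 × 0.3874 = 4.297 + 0.5656 = 4.862 mg/L.
DO = C_s − D = 10.2 − 4.862 = 5.338 mg/L.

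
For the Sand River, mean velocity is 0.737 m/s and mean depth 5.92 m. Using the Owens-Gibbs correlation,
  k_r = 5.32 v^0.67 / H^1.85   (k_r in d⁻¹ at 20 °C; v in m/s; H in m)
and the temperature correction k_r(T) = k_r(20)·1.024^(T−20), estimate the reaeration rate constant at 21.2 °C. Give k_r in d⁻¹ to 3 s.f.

k_r(20) = 5.32 × 0.737^0.67 / 5.92^1.85 = 5.32 × 0.8151 / 26.84 = 0.1616 d⁻¹.
k_r(21.2) = 0.1616 × 1.024^(21.2−20) = 0.1616 × 1.029 = 0.1662 d⁻¹.

k_r ≈ 0.166 d⁻¹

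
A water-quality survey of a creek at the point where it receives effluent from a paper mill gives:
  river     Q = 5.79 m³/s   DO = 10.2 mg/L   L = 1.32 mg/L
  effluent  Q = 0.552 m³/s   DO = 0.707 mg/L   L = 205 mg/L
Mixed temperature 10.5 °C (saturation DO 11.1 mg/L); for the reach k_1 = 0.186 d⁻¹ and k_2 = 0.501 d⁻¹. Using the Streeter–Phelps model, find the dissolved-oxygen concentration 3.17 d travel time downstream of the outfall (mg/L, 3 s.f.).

DO ≈ 6.81 mg/L

Mixed DO = (5.79×10.2 + 0.552×0.707)/(5.79+0.552) = 59.45/6.342 = 9.374 mg/L.
Mixed L₀ = (5.79×1.32 + 0.552×205)/(6.342) = 120.8/6.342 = 19.05 mg/L.
Initial deficit D₀ = C_s − DO₀ = 11.1 − 9.374 = 1.726 mg/L.
D(3.17) = [0.186×19.05/(0.501−0.186)](e^(−0.186×3.17) − e^(−0.501×3.17)) + 1.726 e^(−0.501×3.17)
= 11.25 × (0.5545 − 0.2043) + 1.726 × 0.2043 = 4.292 mg/L.
DO = 11.1 − 4.292 = 6.808 mg/L.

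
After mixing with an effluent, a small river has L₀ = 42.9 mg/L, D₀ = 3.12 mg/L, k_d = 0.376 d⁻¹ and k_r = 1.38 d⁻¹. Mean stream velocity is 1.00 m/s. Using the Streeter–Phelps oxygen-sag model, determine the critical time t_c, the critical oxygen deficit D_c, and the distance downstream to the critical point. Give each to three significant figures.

t_c = [1/(k_r−k_d)] ln[(k_r/k_d)(1 − D₀(k_r−k_d)/(k_d L₀))]
= [1/(1.38−0.376)] ln[(1.38/0.376)(1 − 3.12×1.004/(0.376×42.9))]
= (1/1.004) ln[3.670 × 0.8058] = 0.9960 × ln(2.957) = 0.9960 × 1.084 = 1.080 d.
D_c = (k_d/k_r) L₀ e^(−k_d t_c) = (0.376/1.38) × 42.9 × e^(−0.376×1.080) = 0.2725 × 42.9 × 0.6663 = 7.788 mg/L.
x_c = v t_c = 1.00 m/s × 1.080 d × 86400 s/d = 93310 m ≈ 93.3 km.

t_c ≈ 1.08 d; D_c ≈ 7.79 mg/L; x_c ≈ 93.3 km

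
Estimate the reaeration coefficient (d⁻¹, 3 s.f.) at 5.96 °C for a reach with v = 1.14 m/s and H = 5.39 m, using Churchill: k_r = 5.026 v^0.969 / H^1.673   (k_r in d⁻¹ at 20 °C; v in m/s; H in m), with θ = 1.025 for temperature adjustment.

k_r(20) = 5.026 × 1.14^0.969 / 5.39^1.673 = 5.026 × 1.135 / 16.75 = 0.3407 d⁻¹.
k_r(5.96) = 0.3407 × 1.025^(5.96−20) = 0.3407 × 0.7070 = 0.2409 d⁻¹.

k_r ≈ 0.241 d⁻¹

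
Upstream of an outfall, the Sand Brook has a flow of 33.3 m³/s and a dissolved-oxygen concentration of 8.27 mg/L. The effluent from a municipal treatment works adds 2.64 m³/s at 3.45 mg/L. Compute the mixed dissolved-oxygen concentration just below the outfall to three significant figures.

Flow-weighted mixing: C = (Q_r C_r + Q_w C_w)/(Q_r + Q_w)
= (33.3×8.27 + 2.64×3.45)/(33.3 + 2.64) = 284.5/35.94 = 7.916 mg/L.

7.92 mg/L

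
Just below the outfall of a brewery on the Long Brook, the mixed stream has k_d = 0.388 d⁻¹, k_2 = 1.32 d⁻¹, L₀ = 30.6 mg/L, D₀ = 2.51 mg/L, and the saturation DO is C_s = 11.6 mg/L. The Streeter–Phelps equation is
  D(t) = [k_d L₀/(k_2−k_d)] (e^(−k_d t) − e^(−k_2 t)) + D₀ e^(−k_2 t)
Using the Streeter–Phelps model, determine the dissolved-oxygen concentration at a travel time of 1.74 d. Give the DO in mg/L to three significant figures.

k_d L₀/(k_2−k_d) = 0.388×30.6/(1.32−0.388) = 11.87/0.9320 = 12.74 mg/L.
e^(−k_d t) = e^(−0.388×1.740) = 0.5091; e^(−k_2 t) = e^(−1.32×1.740) = 0.1006.
D = 12.74 × (0.5091 − 0.1006) + 2.51 × 0.1006 = 5.204 + 0.2525 = 5.457 mg/L.
DO = C_s − D = 11.6 − 5.457 = 6.143 mg/L.

DO ≈ 6.14 mg/L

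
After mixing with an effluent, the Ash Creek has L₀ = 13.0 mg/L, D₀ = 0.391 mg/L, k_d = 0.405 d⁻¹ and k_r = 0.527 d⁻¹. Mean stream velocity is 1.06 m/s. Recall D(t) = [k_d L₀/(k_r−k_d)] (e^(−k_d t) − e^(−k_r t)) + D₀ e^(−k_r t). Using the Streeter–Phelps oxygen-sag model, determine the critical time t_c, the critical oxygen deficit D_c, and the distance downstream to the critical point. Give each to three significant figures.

t_c ≈ 2.08 d; D_c ≈ 4.30 mg/L; x_c ≈ 191 km

t_c = [1/(k_r−k_d)] ln[(k_r/k_d)(1 − D₀(k_r−k_d)/(k_d L₀))]
= [1/(0.527−0.405)] ln[(0.527/0.405)(1 − 0.391×0.1220/(0.405×13.0))]
= (1/0.1220) ln[1.301 × 0.9909] = 8.197 × ln(1.289) = 8.197 × 0.2542 = 2.084 d.
L(t_c) = L₀ e^(−k_d t_c) = 13.0 × 0.4300 = 5.590 mg/L, and at the critical point k_r D_c = k_d L, so D_c = (0.405/0.527) × 5.590 = 4.296 mg/L.
x_c = v t_c = 1.06 m/s × 2.084 d × 86400 s/d = 190800 m ≈ 191 km.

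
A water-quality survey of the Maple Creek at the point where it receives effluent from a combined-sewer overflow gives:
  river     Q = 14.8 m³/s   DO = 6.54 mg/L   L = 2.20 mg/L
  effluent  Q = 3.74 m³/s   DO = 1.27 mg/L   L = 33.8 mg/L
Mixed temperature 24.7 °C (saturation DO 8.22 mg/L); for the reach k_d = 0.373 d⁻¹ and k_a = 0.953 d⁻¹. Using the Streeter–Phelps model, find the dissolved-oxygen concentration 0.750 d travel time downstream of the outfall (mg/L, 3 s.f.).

Mixed DO = (14.8×6.54 + 3.74×1.27)/(14.8+3.74) = 101.5/18.54 = 5.477 mg/L.
Mixed L₀ = (14.8×2.20 + 3.74×33.8)/(18.54) = 159.0/18.54 = 8.575 mg/L.
Initial deficit D₀ = C_s − DO₀ = 8.22 − 5.477 = 2.743 mg/L.
D(0.750) = [0.373×8.575/(0.953−0.373)](e^(−0.373×0.750) − e^(−0.953×0.750)) + 2.743 e^(−0.953×0.750)
= 5.514 × (0.7560 − 0.4893) + 2.743 × 0.4893 = 2.813 mg/L.
DO = 8.22 − 2.813 = 5.407 mg/L.

DO ≈ 5.41 mg/L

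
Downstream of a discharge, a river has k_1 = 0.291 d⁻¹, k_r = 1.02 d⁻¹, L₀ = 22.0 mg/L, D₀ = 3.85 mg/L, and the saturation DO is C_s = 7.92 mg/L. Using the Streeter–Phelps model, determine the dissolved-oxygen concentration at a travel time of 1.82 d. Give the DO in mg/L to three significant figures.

DO ≈ 3.52 mg/L

k_1 L₀/(k_r−k_1) = 0.291×22.0/(1.02−0.291) = 6.402/0.7290 = 8.782 mg/L.
e^(−k_1 t) = e^(−0.291×1.820) = 0.5888; e^(−k_r t) = e^(−1.02×1.820) = 0.1562.
D = 8.782 × (0.5888 − 0.1562) + 3.85 × 0.1562 = 3.799 + 0.6015 = 4.401 mg/L.
DO = C_s − D = 7.92 − 4.401 = 3.519 mg/L.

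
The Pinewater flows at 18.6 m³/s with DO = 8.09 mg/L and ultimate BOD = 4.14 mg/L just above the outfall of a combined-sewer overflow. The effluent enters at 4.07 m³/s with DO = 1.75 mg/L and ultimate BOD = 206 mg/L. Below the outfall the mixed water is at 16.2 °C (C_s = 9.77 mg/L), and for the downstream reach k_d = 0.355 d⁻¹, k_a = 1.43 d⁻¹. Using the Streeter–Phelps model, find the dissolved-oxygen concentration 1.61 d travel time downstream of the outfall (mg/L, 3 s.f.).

Mixed DO = (18.6×8.09 + 4.07×1.75)/(18.6+4.07) = 157.6/22.67 = 6.952 mg/L.
Mixed L₀ = (18.6×4.14 + 4.07×206)/(22.67) = 915.4/22.67 = 40.38 mg/L.
Initial deficit D₀ = C_s − DO₀ = 9.77 − 6.952 = 2.818 mg/L.
D(1.61) = [0.355×40.38/(1.43−0.355)](e^(−0.355×1.61) − e^(−1.43×1.61)) + 2.818 e^(−1.43×1.61)
= 13.33 × (0.5646 − 0.1000) + 2.818 × 0.1000 = 6.478 mg/L.
DO = 9.77 − 6.478 = 3.292 mg/L.

DO ≈ 3.29 mg/L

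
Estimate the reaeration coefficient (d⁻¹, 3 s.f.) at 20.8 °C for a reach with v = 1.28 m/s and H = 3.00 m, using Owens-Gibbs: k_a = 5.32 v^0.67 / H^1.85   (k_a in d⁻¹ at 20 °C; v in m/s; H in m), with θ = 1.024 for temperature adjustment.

k_a(20) = 5.32 × 1.28^0.67 / 3.00^1.85 = 5.32 × 1.180 / 7.633 = 0.8224 d⁻¹.
k_a(20.8) = 0.8224 × 1.024^(20.8−20) = 0.8224 × 1.019 = 0.8381 d⁻¹.

k_a ≈ 0.838 d⁻¹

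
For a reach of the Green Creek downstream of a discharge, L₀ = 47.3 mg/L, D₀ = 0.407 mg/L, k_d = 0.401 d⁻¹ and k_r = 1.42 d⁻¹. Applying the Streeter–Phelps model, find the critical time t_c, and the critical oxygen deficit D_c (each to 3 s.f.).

t_c ≈ 1.22 d; D_c ≈ 8.19 mg/L

At the critical point dD/dt = 0, so k_d L₀ e^(−k_d t) = k_r D. Substituting D(t) from the Streeter–Phelps equation and solving for t gives
t_c = ln[(k_r/k_d)(1 − D₀(k_r−k_d)/(k_d L₀))] / (k_r−k_d).
Here k_r−k_d = 1.019 d⁻¹ and 1 − D₀(k_r−k_d)/(k_d L₀) = 1 − 0.407×1.019/(0.401×47.3) = 0.9781, so
t_c = ln(3.541 × 0.9781) / 1.019 = 1.242 / 1.019 = 1.219 d.
D_c = (k_d/k_r) L₀ e^(−k_d t_c) = (0.401/1.42) × 47.3 × e^(−0.401×1.219) = 0.2824 × 47.3 × 0.6133 = 8.192 mg/L.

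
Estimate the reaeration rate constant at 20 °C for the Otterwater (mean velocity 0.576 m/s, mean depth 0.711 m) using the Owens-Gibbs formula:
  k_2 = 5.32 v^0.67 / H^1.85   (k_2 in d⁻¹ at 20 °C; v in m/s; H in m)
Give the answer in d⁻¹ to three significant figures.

k_2 ≈ 6.91 d⁻¹

k_2 = 5.32 × 0.576^0.67 / 0.711^1.85 = 5.32 × 0.6910 / 0.5321 = 6.909 d⁻¹.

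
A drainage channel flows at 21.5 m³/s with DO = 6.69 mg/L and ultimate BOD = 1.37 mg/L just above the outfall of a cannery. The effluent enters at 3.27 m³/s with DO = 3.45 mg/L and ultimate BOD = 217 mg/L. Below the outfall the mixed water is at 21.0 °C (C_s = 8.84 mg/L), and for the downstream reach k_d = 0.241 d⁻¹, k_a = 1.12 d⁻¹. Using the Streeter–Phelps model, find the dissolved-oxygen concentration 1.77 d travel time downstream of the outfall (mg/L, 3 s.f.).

Mixed DO = (21.5×6.69 + 3.27×3.45)/(21.5+3.27) = 155.1/24.77 = 6.262 mg/L.
Mixed L₀ = (21.5×1.37 + 3.27×217)/(24.77) = 739.0/24.77 = 29.84 mg/L.
Initial deficit D₀ = C_s − DO₀ = 8.84 − 6.262 = 2.578 mg/L.
D(1.77) = [0.241×29.84/(1.12−0.241)](e^(−0.241×1.77) − e^(−1.12×1.77)) + 2.578 e^(−1.12×1.77)
= 8.180 × (0.6527 − 0.1377) + 2.578 × 0.1377 = 4.568 mg/L.
DO = 8.84 − 4.568 = 4.272 mg/L.

DO ≈ 4.27 mg/L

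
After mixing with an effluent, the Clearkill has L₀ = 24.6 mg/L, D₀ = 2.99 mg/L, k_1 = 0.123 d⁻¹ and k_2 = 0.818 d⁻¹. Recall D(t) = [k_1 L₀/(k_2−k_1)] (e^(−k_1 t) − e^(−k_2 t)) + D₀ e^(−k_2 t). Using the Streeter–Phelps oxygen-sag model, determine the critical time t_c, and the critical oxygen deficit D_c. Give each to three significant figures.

At the critical point dD/dt = 0, so k_1 L₀ e^(−k_1 t) = k_2 D. Substituting D(t) from the Streeter–Phelps equation and solving for t gives
t_c = ln[(k_2/k_1)(1 − D₀(k_2−k_1)/(k_1 L₀))] / (k_2−k_1).
Here k_2−k_1 = 0.6950 d⁻¹ and 1 − D₀(k_2−k_1)/(k_1 L₀) = 1 − 2.99×0.6950/(0.123×24.6) = 0.3132, so
t_c = ln(6.650 × 0.3132) / 0.6950 = 0.7338 / 0.6950 = 1.056 d.
L(t_c) = L₀ e^(−k_1 t_c) = 24.6 × 0.8782 = 21.60 mg/L, and at the critical point k_2 D_c = k_1 L, so D_c = (0.123/0.818) × 21.60 = 3.249 mg/L.

t_c ≈ 1.06 d; D_c ≈ 3.25 mg/L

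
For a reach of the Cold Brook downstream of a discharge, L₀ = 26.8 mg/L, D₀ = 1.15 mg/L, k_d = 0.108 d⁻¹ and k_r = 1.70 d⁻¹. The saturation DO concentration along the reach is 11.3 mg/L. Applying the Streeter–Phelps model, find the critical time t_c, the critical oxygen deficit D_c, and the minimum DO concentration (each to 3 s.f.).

With k_r/k_d = 15.74 and 1 − D₀(k_r−k_d)/(k_d L₀) = 0.3675,
t_c = ln(15.74 × 0.3675) / (1.70 − 0.108) = ln(5.784) / 1.592 = 1.755/1.592 = 1.102 d.
L(t_c) = L₀ e^(−k_d t_c) = 26.8 × 0.8877 = 23.79 mg/L, and at the critical point k_r D_c = k_d L, so D_c = (0.108/1.70) × 23.79 = 1.511 mg/L.
Minimum DO = C_s − D_c = 11.3 − 1.511 = 9.789 mg/L.

t_c ≈ 1.10 d; D_c ≈ 1.51 mg/L; min DO ≈ 9.79 mg/L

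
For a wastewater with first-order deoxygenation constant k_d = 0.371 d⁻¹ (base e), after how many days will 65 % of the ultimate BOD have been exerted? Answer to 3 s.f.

y/L₀ = 1 − e^(−k_d t) = 0.65 ⇒ e^(−k_d t) = 0.350
t = −ln(0.350) / 0.371 = 1.050 / 0.371 = 2.830 d.

t ≈ 2.83 d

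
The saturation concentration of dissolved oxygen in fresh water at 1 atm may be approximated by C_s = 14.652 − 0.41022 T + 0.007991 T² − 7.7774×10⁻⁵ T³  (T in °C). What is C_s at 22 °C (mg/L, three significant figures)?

C_s = 14.652 − 0.41022×22 + 0.007991×22² − 7.7774×10⁻⁵×22³ = 8.667 mg/L.

C_s ≈ 8.67 mg/L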